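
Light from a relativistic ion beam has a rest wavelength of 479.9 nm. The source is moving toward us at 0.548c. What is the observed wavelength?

259.3 nm

Relativistic Doppler for wavelength: λ' = λ₀ · √((1 − β)/(1 + β)).
λ' = 479.9 × √(0.4520/1.5480) = 479.9 × 0.54036 ≈ 259.3 nm.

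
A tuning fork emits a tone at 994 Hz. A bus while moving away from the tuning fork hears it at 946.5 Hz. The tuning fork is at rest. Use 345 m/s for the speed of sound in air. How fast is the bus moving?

16.5 m/s

f' = f · (v − v_o)/v ⇒ v_o = v · |f'/f − 1|.
v_o = 345 × |946.5/994 − 1| = 345 × 0.04779 ≈ 16.5 m/s.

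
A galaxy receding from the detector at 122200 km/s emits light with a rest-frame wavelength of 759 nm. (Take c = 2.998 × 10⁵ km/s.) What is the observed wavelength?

β = v/c = 122200/299800 = 0.4076.
Relativistic Doppler for wavelength: λ' = λ₀ · √((1 + β)/(1 − β)).
λ' = 759 × √(1.4076/0.5924) = 759 × 1.54147 ≈ 1170.0 nm.

1170.0 nm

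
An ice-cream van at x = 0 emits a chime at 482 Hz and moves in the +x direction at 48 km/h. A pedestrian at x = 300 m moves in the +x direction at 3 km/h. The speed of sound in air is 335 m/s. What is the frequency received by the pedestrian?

501 Hz

48 km/h = 13.33 m/s; 3 km/h = 0.8333 m/s.
The observer lies on the +x side, so the source is heading toward the observer and the observer is heading away from the source.
Both move, so f' = f · (v − v_o)/(v − v_s).
f' = 482 × (335 − 0.8333)/(335 − 13.33) = 482 × 334.17/321.67 ≈ 501 Hz.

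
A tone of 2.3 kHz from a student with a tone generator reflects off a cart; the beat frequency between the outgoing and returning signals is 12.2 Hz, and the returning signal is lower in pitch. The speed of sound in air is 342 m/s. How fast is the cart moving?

Double Doppler shift off a moving reflector: f₂ = f₀ · (v + u)/(v − u) (u > 0 toward emitter).
Returning signal is lower, so f₂ = f₀ − Δf = 2300 − 12.2 = 2287.8 Hz.
Rearranging, u = v · (f₂ − f₀)/(f₂ + f₀) = 342 × -12.2/4587.8 ≈ -0.91 m/s.
So the cart is moving at 0.91 m/s away from the emitter.

0.91 m/s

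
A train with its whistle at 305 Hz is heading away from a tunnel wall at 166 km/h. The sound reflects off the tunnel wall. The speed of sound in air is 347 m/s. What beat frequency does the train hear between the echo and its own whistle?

72 Hz

166 km/h = 46.11 m/s.
The tunnel wall receives the sound from a moving source: f₁ = f₀ · v/(v + v_e) = 305 × 347/393.11 ≈ 269.2 Hz.
On the return leg the train is a moving observer: f₂ = f₁ · (v − v_e)/v = 269.2 × 300.89/347 ≈ 233.4 Hz.
Beat against the emitted tone: |f₂ − f₀| = 2v_e·f₀/(v + v_e) = 2 × 46.11 × 305/393.11 ≈ 72 Hz.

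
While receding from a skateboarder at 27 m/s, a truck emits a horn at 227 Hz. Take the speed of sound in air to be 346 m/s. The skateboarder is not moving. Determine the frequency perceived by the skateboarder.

With the source moving away from a stationary observer, f' = f · v/(v + v_s).
f' = 227 × 346/(346 + 27) = 227 × 346/373 ≈ 211 Hz.

211 Hz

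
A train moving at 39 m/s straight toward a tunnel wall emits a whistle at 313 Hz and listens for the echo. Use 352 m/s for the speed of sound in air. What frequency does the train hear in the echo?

391 Hz

The tunnel wall receives the sound from a moving source: f₁ = f₀ · v/(v − v_e) = 313 × 352/313 ≈ 352 Hz.
On the return leg the train is a moving observer: f₂ = f₁ · (v + v_e)/v = 352 × 391/352 ≈ 391 Hz.
Equivalently f₂ = f₀ · (v + v_e)/(v − v_e).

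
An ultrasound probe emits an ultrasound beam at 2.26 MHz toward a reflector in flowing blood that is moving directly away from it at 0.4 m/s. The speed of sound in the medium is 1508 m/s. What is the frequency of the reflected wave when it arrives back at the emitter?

2.259 MHz

The reflector in flowing blood first receives the wave as a moving observer: f₁ = f₀ · (v − u)/v = 2.26 × (1508 − 0.4)/1508 ≈ 2.259 MHz.
The reflection then acts as a moving source: f₂ = f₁ · v/(v + u) ≈ 2.259 MHz.
Equivalently f₂ = f₀ · (v − u)/(v + u).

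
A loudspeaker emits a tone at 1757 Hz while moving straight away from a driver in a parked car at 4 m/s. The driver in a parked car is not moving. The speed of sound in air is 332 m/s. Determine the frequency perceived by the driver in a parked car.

With the source moving away from a stationary observer, f' = f · v/(v + v_s).
f' = 1757 × 332/(332 + 4) = 1757 × 332/336 ≈ 1736 Hz.

1736 Hz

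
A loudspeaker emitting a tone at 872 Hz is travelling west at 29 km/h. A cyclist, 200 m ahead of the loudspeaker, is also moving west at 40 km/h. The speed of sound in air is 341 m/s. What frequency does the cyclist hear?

864 Hz

29 km/h = 8.056 m/s; 40 km/h = 11.11 m/s.
The cyclist is ahead, so the loudspeaker is moving toward it while the cyclist is moving away from the loudspeaker.
Both move, so f' = f · (v − v_o)/(v − v_s).
f' = 872 × (341 − 11.11)/(341 − 8.056) = 872 × 329.89/332.94 ≈ 864 Hz.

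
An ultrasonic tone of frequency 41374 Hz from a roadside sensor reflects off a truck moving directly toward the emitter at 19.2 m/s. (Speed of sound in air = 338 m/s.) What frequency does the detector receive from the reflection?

At the truck (a moving observer), f₁ = f₀ · (v + u)/v = 41374 × 357.2/338 ≈ 43724 Hz.
The reflection then acts as a moving source: f₂ = f₁ · v/(v − u) ≈ 46358 Hz.
Equivalently f₂ = f₀ · (v + u)/(v − u).

46358 Hz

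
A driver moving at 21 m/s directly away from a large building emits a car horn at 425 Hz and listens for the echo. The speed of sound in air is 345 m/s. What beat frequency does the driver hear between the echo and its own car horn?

The large building receives the sound from a moving source: f₁ = f₀ · v/(v + v_e) = 425 × 345/366 ≈ 400.6 Hz.
On the return leg the driver is a moving observer: f₂ = f₁ · (v − v_e)/v = 400.6 × 324/345 ≈ 376.2 Hz.
Equivalently f₂ = f₀ · (v − v_e)/(v + v_e).
Beat against the emitted tone: |f₂ − f₀| = 2v_e·f₀/(v + v_e) = 2 × 21 × 425/366 ≈ 48.8 Hz.

48.8 Hz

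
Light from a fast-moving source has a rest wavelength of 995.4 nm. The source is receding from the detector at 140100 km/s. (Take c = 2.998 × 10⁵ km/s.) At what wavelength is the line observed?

1652.0 nm

β = v/c = 140100/299800 = 0.4673.
Relativistic Doppler for wavelength: λ' = λ₀ · √((1 + β)/(1 − β)).
λ' = 995.4 × √(1.4673/0.5327) = 995.4 × 1.65968 ≈ 1652.0 nm.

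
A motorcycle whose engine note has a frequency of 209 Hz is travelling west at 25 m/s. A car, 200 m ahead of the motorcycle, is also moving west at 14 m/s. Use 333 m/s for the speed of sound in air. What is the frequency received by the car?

The car is ahead, so the motorcycle is moving toward it while the car is moving away from the motorcycle.
Both move, so f' = f · (v − v_o)/(v − v_s).
f' = 209 × (333 − 14)/(333 − 25) = 209 × 319/308 ≈ 216 Hz.

216 Hz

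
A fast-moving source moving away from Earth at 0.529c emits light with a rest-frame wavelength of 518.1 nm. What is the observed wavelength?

933.5 nm

Relativistic Doppler for wavelength: λ' = λ₀ · √((1 + β)/(1 − β)).
λ' = 518.1 × √(1.5290/0.4710) = 518.1 × 1.80174 ≈ 933.5 nm.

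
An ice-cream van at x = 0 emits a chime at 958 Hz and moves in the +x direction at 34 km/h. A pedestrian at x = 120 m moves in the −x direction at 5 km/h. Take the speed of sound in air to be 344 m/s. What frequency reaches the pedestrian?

34 km/h = 9.444 m/s; 5 km/h = 1.389 m/s.
The observer lies on the +x side, so the source is heading toward the observer and the observer is heading toward the source.
With source approaching and observer approaching, f' = f · (v + v_o)/(v − v_s).
f' = 958 × (344 + 1.389)/(344 − 9.444) = 958 × 345.39/334.56 ≈ 989 Hz.

989 Hz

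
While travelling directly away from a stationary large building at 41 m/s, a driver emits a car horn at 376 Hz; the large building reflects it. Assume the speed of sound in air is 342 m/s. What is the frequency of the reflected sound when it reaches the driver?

The large building receives the sound from a moving source: f₁ = f₀ · v/(v + v_e) = 376 × 342/383 ≈ 336 Hz.
On the return leg the driver is a moving observer: f₂ = f₁ · (v − v_e)/v = 336 × 301/342 ≈ 295 Hz.

295 Hz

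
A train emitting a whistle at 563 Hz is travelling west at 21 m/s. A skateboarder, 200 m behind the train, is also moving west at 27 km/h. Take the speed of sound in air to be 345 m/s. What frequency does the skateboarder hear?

542 Hz

27 km/h = 7.5 m/s.
The skateboarder is behind, so the train is moving away from it while the skateboarder is moving toward the train.
General Doppler shift: f' = f · (v + v_o)/(v + v_s).
f' = 563 × (345 + 7.5)/(345 + 21) = 563 × 352.5/366 ≈ 542 Hz.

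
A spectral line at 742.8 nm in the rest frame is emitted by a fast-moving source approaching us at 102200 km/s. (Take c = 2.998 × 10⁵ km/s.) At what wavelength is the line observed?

520.8 nm

β = v/c = 102200/299800 = 0.3409.
Relativistic Doppler for wavelength: λ' = λ₀ · √((1 − β)/(1 + β)).
λ' = 742.8 × √(0.6591/1.3409) = 742.8 × 0.70110 ≈ 520.8 nm.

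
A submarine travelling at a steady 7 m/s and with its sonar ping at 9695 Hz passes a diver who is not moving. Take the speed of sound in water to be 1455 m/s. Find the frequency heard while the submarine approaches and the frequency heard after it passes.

9742 Hz approaching; 9649 Hz receding

Approaching: f₁ = f · v/(v − v_s) = 9695 × 1455/1448 ≈ 9742 Hz.
Receding: f₂ = f · v/(v + v_s) = 9695 × 1455/1462 ≈ 9649 Hz.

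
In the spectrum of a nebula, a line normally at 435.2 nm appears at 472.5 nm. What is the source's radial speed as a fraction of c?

λ'/λ₀ = 1.0857 > 1 (redshift), so the source is receding.
λ'/λ₀ = √((1 + β)/(1 − β)) for a receding source ⇒ β = (r² − 1)/(r² + 1) with r = λ'/λ₀.
β = (1.1788 − 1)/(1.1788 + 1) ≈ 0.082.

0.082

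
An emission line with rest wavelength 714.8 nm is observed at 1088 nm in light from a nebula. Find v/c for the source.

0.397c

λ'/λ₀ = 1.5221 > 1 (redshift), so the source is receding.
λ'/λ₀ = √((1 + β)/(1 − β)) for a receding source ⇒ β = (r² − 1)/(r² + 1) with r = λ'/λ₀.
β = (2.3168 − 1)/(2.3168 + 1) ≈ 0.397.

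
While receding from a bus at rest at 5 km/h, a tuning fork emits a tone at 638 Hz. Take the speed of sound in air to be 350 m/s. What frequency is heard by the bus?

5 km/h = 1.389 m/s.
With the source moving away from a stationary observer, f' = f · v/(v + v_s).
f' = 638 × 350/(350 + 1.389) = 638 × 350/351.4 ≈ 635 Hz.

635 Hz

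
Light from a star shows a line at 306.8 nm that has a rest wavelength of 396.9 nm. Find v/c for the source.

λ'/λ₀ = 0.7730 < 1 (blueshift), so the source is approaching.
λ'/λ₀ = √((1 − β)/(1 + β)) for an approaching source ⇒ β = (1 − r²)/(1 + r²) with r = λ'/λ₀.
β = (1 − 0.5975)/(1 + 0.5975) ≈ 0.252.

0.252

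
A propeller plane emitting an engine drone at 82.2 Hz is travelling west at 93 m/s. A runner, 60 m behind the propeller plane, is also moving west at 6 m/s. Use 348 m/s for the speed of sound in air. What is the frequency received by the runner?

The runner is behind, so the propeller plane is moving away from it while the runner is moving toward the propeller plane.
With source receding and observer approaching, f' = f · (v + v_o)/(v + v_s).
f' = 82.2 × (348 + 6)/(348 + 93) = 82.2 × 354/441 ≈ 66 Hz.

66 Hz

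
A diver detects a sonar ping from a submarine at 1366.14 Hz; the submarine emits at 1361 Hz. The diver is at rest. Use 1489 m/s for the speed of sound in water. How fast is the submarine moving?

5.6 m/s

f' > f, so the submarine is approaching.
f' = f · v/(v − v_s) ⇒ v_s = v · |1 − f/f'|.
v_s = 1489 × |1 − 1361/1366.14| = 1489 × 0.003762 ≈ 5.6 m/s.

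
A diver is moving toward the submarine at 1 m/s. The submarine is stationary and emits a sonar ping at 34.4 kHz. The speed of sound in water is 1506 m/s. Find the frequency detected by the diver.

Moving observer, stationary source: f' = f · (v + v_o)/v.
f' = 34.4 × (1506 + 1)/1506 = 34.4 × 1507/1506 ≈ 34.4 kHz.

34.4 kHz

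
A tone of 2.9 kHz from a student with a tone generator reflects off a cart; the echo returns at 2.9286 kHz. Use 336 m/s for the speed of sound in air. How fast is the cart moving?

1.65 m/s

Double Doppler shift off a moving reflector: f₂ = f₀ · (v + u)/(v − u) (u > 0 toward emitter).
Rearranging, u = v · (f₂ − f₀)/(f₂ + f₀) = 336 × 0.0286/5.8286 ≈ 1.65 m/s.
So the cart is moving at 1.65 m/s toward the emitter.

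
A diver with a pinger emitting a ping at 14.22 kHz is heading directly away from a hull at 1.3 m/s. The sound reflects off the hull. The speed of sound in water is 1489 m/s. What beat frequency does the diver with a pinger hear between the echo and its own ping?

The hull receives the sound from a moving source: f₁ = f₀ · v/(v + v_e) = 14.22 × 1489/1490.3 ≈ 14.2076 kHz.
On the return leg the diver with a pinger is a moving observer: f₂ = f₁ · (v − v_e)/v = 14.2076 × 1487.7/1489 ≈ 14.1952 kHz.
Equivalently f₂ = f₀ · (v − v_e)/(v + v_e).
Beat against the emitted tone (with f₀ = 14220 Hz): |f₂ − f₀| = 2v_e·f₀/(v + v_e) = 2 × 1.3 × 14220/1490.3 ≈ 24.8 Hz.

24.8 Hz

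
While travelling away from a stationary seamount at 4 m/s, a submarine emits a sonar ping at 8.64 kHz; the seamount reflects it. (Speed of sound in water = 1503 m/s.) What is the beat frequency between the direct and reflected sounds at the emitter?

45.9 Hz

The seamount receives the sound from a moving source: f₁ = f₀ · v/(v + v_e) = 8.64 × 1503/1507 ≈ 8.6171 kHz.
On the return leg the submarine is a moving observer: f₂ = f₁ · (v − v_e)/v = 8.6171 × 1499/1503 ≈ 8.5941 kHz.
Equivalently f₂ = f₀ · (v − v_e)/(v + v_e).
Beat against the emitted tone (with f₀ = 8640 Hz): |f₂ − f₀| = 2v_e·f₀/(v + v_e) = 2 × 4 × 8640/1507 ≈ 45.9 Hz.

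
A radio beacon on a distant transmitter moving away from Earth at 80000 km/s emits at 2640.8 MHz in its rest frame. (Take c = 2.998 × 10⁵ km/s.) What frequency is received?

β = v/c = 80000/299800 = 0.2668.
Relativistic Doppler for frequency: f' = f₀ · √((1 − β)/(1 + β)).
f' = 2640.8 × √(0.7332/1.2668) = 2640.8 × 0.76074 ≈ 2009.0 MHz.

2009.0 MHz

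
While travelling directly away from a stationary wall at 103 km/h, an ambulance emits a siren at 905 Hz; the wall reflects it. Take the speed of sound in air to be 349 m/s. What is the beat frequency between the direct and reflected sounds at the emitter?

137 Hz

103 km/h = 28.61 m/s.
The wall receives the sound from a moving source: f₁ = f₀ · v/(v + v_e) = 905 × 349/377.61 ≈ 836.4 Hz.
On the return leg the ambulance is a moving observer: f₂ = f₁ · (v − v_e)/v = 836.4 × 320.39/349 ≈ 767.9 Hz.
Equivalently f₂ = f₀ · (v − v_e)/(v + v_e).
Beat against the emitted tone: |f₂ − f₀| = 2v_e·f₀/(v + v_e) = 2 × 28.61 × 905/377.61 ≈ 137 Hz.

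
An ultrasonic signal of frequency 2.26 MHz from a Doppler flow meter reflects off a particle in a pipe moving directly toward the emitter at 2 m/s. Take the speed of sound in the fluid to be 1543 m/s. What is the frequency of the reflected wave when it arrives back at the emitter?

At the particle in a pipe (a moving observer), f₁ = f₀ · (v + u)/v = 2.26 × 1545/1543 ≈ 2.263 MHz.
The reflection then acts as a moving source: f₂ = f₁ · v/(v − u) ≈ 2.266 MHz.

2.266 MHz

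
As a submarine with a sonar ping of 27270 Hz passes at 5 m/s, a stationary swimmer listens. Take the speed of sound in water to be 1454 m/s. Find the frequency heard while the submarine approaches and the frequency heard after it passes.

27364 Hz approaching; 27177 Hz receding

Approaching: f₁ = f · v/(v − v_s) = 27270 × 1454/1449 ≈ 27364 Hz.
Receding: f₂ = f · v/(v + v_s) = 27270 × 1454/1459 ≈ 27177 Hz.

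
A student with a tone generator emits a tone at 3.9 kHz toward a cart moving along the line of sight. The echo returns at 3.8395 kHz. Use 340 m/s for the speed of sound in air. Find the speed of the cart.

2.66 m/s

Double Doppler shift off a moving reflector: f₂ = f₀ · (v + u)/(v − u) (u > 0 toward emitter).
Rearranging, u = v · (f₂ − f₀)/(f₂ + f₀) = 340 × -0.0605/7.7395 ≈ -2.66 m/s.
So the cart is moving at 2.66 m/s away from the emitter.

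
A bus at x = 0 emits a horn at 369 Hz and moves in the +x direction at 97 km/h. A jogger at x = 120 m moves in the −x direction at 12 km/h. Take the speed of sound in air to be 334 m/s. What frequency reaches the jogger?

405 Hz

97 km/h = 26.94 m/s; 12 km/h = 3.333 m/s.
The observer lies on the +x side, so the source is heading toward the observer and the observer is heading toward the source.
With source approaching and observer approaching, f' = f · (v + v_o)/(v − v_s).
f' = 369 × (334 + 3.333)/(334 − 26.94) = 369 × 337.33/307.06 ≈ 405 Hz.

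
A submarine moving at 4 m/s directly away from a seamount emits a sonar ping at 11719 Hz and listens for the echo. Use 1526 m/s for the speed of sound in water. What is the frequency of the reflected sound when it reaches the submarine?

The seamount receives the sound from a moving source: f₁ = f₀ · v/(v + v_e) = 11719 × 1526/1530 ≈ 11688 Hz.
On the return leg the submarine is a moving observer: f₂ = f₁ · (v − v_e)/v = 11688 × 1522/1526 ≈ 11658 Hz.

11658 Hz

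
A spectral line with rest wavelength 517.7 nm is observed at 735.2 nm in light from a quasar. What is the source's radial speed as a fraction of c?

0.337

λ'/λ₀ = 1.4201 > 1 (redshift), so the source is receding.
λ'/λ₀ = √((1 + β)/(1 − β)) for a receding source ⇒ β = (r² − 1)/(r² + 1) with r = λ'/λ₀.
β = (2.0168 − 1)/(2.0168 + 1) ≈ 0.337.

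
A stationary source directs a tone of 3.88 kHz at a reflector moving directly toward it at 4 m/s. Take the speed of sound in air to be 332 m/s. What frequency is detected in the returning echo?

3.97 kHz

The reflector first receives the wave as a moving observer: f₁ = f₀ · (v + u)/v = 3.88 × (332 + 4)/332 ≈ 3.93 kHz.
The reflection then acts as a moving source: f₂ = f₁ · v/(v − u) ≈ 3.97 kHz.
Equivalently f₂ = f₀ · (v + u)/(v − u).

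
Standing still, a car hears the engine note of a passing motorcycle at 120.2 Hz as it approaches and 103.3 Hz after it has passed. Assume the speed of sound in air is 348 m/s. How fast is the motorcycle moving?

f₁/f₂ = (v + v_s)/(v − v_s), so v_s = v · (f₁ − f₂)/(f₁ + f₂).
v_s = 348 × (120.2 − 103.3)/(120.2 + 103.3) = 348 × 16.9/223.5 ≈ 26 m/s.

26 m/s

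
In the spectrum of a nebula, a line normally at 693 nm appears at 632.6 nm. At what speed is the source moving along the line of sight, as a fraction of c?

λ'/λ₀ = 0.9128 < 1 (blueshift), so the source is approaching.
λ'/λ₀ = √((1 − β)/(1 + β)) for an approaching source ⇒ β = (1 − r²)/(1 + r²) with r = λ'/λ₀.
β = (1 − 0.8333)/(1 + 0.8333) ≈ 0.091.

0.091c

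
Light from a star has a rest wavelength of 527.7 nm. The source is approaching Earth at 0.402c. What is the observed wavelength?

344.6 nm

Relativistic Doppler for wavelength: λ' = λ₀ · √((1 − β)/(1 + β)).
λ' = 527.7 × √(0.5980/1.4020) = 527.7 × 0.65310 ≈ 344.6 nm.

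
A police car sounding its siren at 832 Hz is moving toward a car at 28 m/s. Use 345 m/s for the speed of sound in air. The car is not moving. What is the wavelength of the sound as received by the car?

Only the source moves, toward the listener, so f' = f · v/(v − v_s).
f' = 832 × 345/(345 − 28) ≈ 905 Hz.
λ' = v/f' = 345/905.489 ≈ 38.1 cm.

38.1 cm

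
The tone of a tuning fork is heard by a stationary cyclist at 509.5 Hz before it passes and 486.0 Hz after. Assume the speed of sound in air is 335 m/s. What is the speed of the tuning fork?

7.9 m/s

f₁/f₂ = (v + v_s)/(v − v_s), so v_s = v · (f₁ − f₂)/(f₁ + f₂).
v_s = 335 × (509.5 − 486.0)/(509.5 + 486.0) = 335 × 23.5/995.5 ≈ 7.9 m/s.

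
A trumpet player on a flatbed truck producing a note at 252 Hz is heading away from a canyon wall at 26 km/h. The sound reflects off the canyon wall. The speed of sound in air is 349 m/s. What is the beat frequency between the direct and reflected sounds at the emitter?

26 km/h = 7.222 m/s.
The canyon wall receives the sound from a moving source: f₁ = f₀ · v/(v + v_e) = 252 × 349/356.22 ≈ 246.89 Hz.
On the return leg the trumpet player on a flatbed truck is a moving observer: f₂ = f₁ · (v − v_e)/v = 246.89 × 341.78/349 ≈ 241.78 Hz.
Beat against the emitted tone: |f₂ − f₀| = 2v_e·f₀/(v + v_e) = 2 × 7.222 × 252/356.22 ≈ 10.2 Hz.

10.2 Hz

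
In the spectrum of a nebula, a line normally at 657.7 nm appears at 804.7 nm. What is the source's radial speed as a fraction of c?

0.199c

λ'/λ₀ = 1.2235 > 1 (redshift), so the source is receding.
λ'/λ₀ = √((1 + β)/(1 − β)) for a receding source ⇒ β = (r² − 1)/(r² + 1) with r = λ'/λ₀.
β = (1.4970 − 1)/(1.4970 + 1) ≈ 0.199.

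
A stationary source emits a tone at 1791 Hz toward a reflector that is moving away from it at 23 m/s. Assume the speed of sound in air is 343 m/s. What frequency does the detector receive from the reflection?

1566 Hz

At the reflector (a moving observer), f₁ = f₀ · (v − u)/v = 1791 × 320/343 ≈ 1671 Hz.
On reflection it acts as a source moving away from the stationary detector: f₂ = f₁ · v/(v + u) = 1671 × 343/366 ≈ 1566 Hz.
Equivalently f₂ = f₀ · (v − u)/(v + u).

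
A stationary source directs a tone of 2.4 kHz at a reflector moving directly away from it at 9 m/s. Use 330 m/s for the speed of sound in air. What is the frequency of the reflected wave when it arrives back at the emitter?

2.27 kHz

At the reflector (a moving observer), f₁ = f₀ · (v − u)/v = 2.4 × 321/330 ≈ 2.33 kHz.
The reflection then acts as a moving source: f₂ = f₁ · v/(v + u) ≈ 2.27 kHz.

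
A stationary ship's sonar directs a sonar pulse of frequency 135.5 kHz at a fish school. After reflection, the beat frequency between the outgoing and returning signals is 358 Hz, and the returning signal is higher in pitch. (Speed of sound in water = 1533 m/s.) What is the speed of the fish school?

Double Doppler shift off a moving reflector: f₂ = f₀ · (v + u)/(v − u) (u > 0 toward emitter).
Returning signal is higher, so f₂ = f₀ + Δf = 135500 + 358 = 135858 Hz.
Rearranging, u = v · (f₂ − f₀)/(f₂ + f₀) = 1533 × 358/271358 ≈ 2.02 m/s.
So the fish school is moving at 2.02 m/s toward the emitter.

2.02 m/s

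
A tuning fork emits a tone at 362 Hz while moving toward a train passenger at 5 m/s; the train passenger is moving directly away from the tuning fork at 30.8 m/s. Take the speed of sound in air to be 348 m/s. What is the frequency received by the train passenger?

General Doppler shift: f' = f · (v − v_o)/(v − v_s).
f' = 362 × (348 − 30.8)/(348 − 5) = 362 × 317.2/343 ≈ 335 Hz.

335 Hz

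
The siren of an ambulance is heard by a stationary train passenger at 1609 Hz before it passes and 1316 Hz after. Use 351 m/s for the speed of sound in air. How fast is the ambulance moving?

35 m/s

f₁/f₂ = (v + v_s)/(v − v_s), so v_s = v · (f₁ − f₂)/(f₁ + f₂).
v_s = 351 × (1609 − 1316)/(1609 + 1316) = 351 × 293/2925 ≈ 35 m/s.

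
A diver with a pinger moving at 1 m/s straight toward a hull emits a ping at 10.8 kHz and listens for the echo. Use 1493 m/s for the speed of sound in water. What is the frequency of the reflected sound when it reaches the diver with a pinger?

10.81 kHz

The hull receives the sound from a moving source: f₁ = f₀ · v/(v − v_e) = 10.8 × 1493/1492 ≈ 10.81 kHz.
On the return leg the diver with a pinger is a moving observer: f₂ = f₁ · (v + v_e)/v = 10.81 × 1494/1493 ≈ 10.81 kHz.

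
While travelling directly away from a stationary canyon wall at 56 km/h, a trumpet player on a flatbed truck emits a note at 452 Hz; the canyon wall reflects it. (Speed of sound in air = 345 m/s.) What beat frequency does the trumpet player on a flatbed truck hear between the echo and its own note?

56 km/h = 15.56 m/s.
The canyon wall receives the sound from a moving source: f₁ = f₀ · v/(v + v_e) = 452 × 345/360.56 ≈ 432.5 Hz.
On the return leg the trumpet player on a flatbed truck is a moving observer: f₂ = f₁ · (v − v_e)/v = 432.5 × 329.44/345 ≈ 413.0 Hz.
Equivalently f₂ = f₀ · (v − v_e)/(v + v_e).
Beat against the emitted tone: |f₂ − f₀| = 2v_e·f₀/(v + v_e) = 2 × 15.56 × 452/360.56 ≈ 39.0 Hz.

39.0 Hz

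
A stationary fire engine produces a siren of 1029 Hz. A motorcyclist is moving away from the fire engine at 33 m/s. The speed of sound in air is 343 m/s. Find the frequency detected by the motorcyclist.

Only the observer moves, away from the source, so f' = f · (v − v_o)/v.
f' = 1029 × (343 − 33)/343 = 1029 × 310/343 ≈ 930 Hz.

930 Hz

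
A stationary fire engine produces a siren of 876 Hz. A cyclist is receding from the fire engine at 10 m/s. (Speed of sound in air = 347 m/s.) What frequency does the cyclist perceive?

851 Hz

Moving observer, stationary source: f' = f · (v − v_o)/v.
f' = 876 × (347 − 10)/347 = 876 × 337/347 ≈ 851 Hz.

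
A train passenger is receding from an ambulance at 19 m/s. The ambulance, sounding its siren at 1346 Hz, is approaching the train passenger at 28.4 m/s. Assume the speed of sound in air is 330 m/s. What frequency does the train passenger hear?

1388 Hz

Both move, so f' = f · (v − v_o)/(v − v_s).
f' = 1346 × (330 − 19)/(330 − 28.4) = 1346 × 311/301.6 ≈ 1388 Hz.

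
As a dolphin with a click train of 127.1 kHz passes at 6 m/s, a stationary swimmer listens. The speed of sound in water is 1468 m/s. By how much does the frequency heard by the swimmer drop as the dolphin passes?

1.04 kHz

Approaching: f₁ = f · v/(v − v_s) = 127.1 × 1468/1462 ≈ 127.62 kHz.
Receding: f₂ = f · v/(v + v_s) = 127.1 × 1468/1474 ≈ 126.58 kHz.
Drop: f₁ − f₂ = 2f·v·v_s/(v² − v_s²) = 2 × 127.1 × 1468 × 6/(1468² − 6²) ≈ 1.04 kHz.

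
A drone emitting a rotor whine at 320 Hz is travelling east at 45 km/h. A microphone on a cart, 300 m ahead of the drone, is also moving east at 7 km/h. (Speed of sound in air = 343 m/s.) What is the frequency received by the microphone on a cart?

330 Hz

45 km/h = 12.5 m/s; 7 km/h = 1.944 m/s.
The microphone on a cart is ahead, so the drone is moving toward it while the microphone on a cart is moving away from the drone.
With source approaching and observer receding, f' = f · (v − v_o)/(v − v_s).
f' = 320 × (343 − 1.944)/(343 − 12.5) = 320 × 341.06/330.5 ≈ 330 Hz.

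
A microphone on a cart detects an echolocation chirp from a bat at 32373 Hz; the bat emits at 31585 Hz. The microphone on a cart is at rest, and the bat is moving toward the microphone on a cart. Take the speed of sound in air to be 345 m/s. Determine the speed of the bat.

f' = f · v/(v − v_s) ⇒ v_s = v · |1 − f/f'|.
v_s = 345 × |1 − 31585/32373| = 345 × 0.02434 ≈ 8.4 m/s.

8.4 m/s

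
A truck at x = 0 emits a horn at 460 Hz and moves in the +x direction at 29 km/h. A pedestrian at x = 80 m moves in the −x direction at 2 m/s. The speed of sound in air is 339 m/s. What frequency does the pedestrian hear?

474 Hz

29 km/h = 8.056 m/s.
The observer lies on the +x side, so the source is heading toward the observer and the observer is heading toward the source.
General Doppler shift: f' = f · (v + v_o)/(v − v_s).
f' = 460 × (339 + 2)/(339 − 8.056) = 460 × 341/330.94 ≈ 474 Hz.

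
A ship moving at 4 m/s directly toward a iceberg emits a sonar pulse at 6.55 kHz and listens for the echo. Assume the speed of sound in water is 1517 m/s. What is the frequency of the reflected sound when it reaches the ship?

The iceberg receives the sound from a moving source: f₁ = f₀ · v/(v − v_e) = 6.55 × 1517/1513 ≈ 6.57 kHz.
On the return leg the ship is a moving observer: f₂ = f₁ · (v + v_e)/v = 6.57 × 1521/1517 ≈ 6.58 kHz.

6.58 kHz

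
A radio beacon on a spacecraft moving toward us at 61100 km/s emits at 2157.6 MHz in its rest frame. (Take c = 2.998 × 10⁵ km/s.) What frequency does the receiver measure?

2653.0 MHz

β = v/c = 61100/299800 = 0.2038.
Relativistic Doppler for frequency: f' = f₀ · √((1 + β)/(1 − β)).
f' = 2157.6 × √(1.2038/0.7962) = 2157.6 × 1.22961 ≈ 2653.0 MHz.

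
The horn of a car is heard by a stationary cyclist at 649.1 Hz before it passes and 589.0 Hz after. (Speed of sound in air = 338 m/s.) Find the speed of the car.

16.4 m/s

f₁/f₂ = (v + v_s)/(v − v_s), so v_s = v · (f₁ − f₂)/(f₁ + f₂).
v_s = 338 × (649.1 − 589.0)/(649.1 + 589.0) = 338 × 60.1/1238.1 ≈ 16.4 m/s.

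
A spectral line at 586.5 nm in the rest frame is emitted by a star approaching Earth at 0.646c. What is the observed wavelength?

272.0 nm

Relativistic Doppler for wavelength: λ' = λ₀ · √((1 − β)/(1 + β)).
λ' = 586.5 × √(0.3540/1.6460) = 586.5 × 0.46375 ≈ 272.0 nm.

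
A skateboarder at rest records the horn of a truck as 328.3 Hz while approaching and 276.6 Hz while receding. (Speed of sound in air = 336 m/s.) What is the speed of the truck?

f₁/f₂ = (v + v_s)/(v − v_s), so v_s = v · (f₁ − f₂)/(f₁ + f₂).
v_s = 336 × (328.3 − 276.6)/(328.3 + 276.6) = 336 × 51.7/604.9 ≈ 29 m/s.

29 m/s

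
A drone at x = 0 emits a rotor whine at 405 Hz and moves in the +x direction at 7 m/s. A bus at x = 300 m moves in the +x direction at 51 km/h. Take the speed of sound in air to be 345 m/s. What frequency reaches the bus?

396 Hz

51 km/h = 14.17 m/s.
The observer lies on the +x side, so the source is heading toward the observer and the observer is heading away from the source.
With source approaching and observer receding, f' = f · (v − v_o)/(v − v_s).
f' = 405 × (345 − 14.17)/(345 − 7) = 405 × 330.83/338 ≈ 396 Hz.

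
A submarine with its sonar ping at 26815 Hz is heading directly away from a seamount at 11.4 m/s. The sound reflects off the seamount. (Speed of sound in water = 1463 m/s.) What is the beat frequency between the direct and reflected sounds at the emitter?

The seamount receives the sound from a moving source: f₁ = f₀ · v/(v + v_e) = 26815 × 1463/1474.4 ≈ 26608 Hz.
On the return leg the submarine is a moving observer: f₂ = f₁ · (v − v_e)/v = 26608 × 1451.6/1463 ≈ 26400 Hz.
Beat against the emitted tone: |f₂ − f₀| = 2v_e·f₀/(v + v_e) = 2 × 11.4 × 26815/1474.4 ≈ 415 Hz.

415 Hz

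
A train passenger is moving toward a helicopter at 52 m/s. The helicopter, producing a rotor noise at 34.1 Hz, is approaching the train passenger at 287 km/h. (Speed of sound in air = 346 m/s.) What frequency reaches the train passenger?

51.0 Hz

287 km/h = 79.72 m/s.
Both move, so f' = f · (v + v_o)/(v − v_s).
f' = 34.1 × (346 + 52)/(346 − 79.72) = 34.1 × 398/266.28 ≈ 51.0 Hz.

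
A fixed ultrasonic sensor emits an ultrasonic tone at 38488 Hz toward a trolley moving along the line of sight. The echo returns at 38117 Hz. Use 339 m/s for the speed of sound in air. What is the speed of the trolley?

Double Doppler shift off a moving reflector: f₂ = f₀ · (v + u)/(v − u) (u > 0 toward emitter).
Rearranging, u = v · (f₂ − f₀)/(f₂ + f₀) = 339 × -371/76605 ≈ -1.64 m/s.
So the trolley is moving at 1.64 m/s away from the emitter.

1.64 m/s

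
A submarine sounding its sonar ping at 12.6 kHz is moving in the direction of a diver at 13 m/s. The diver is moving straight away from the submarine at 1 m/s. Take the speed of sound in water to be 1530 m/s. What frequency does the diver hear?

12.70 kHz

With source approaching and observer receding, f' = f · (v − v_o)/(v − v_s).
f' = 12.6 × (1530 − 1)/(1530 − 13) = 12.6 × 1529/1517 ≈ 12.70 kHz.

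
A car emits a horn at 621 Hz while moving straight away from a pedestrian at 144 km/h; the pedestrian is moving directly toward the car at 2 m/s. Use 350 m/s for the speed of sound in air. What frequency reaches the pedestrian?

144 km/h = 40 m/s.
With source receding and observer approaching, f' = f · (v + v_o)/(v + v_s).
f' = 621 × (350 + 2)/(350 + 40) = 621 × 352/390 ≈ 560 Hz.

560 Hz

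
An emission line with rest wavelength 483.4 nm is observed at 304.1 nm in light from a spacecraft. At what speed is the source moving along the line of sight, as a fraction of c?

0.433c

λ'/λ₀ = 0.6291 < 1 (blueshift), so the source is approaching.
λ'/λ₀ = √((1 − β)/(1 + β)) for an approaching source ⇒ β = (1 − r²)/(1 + r²) with r = λ'/λ₀.
β = (1 − 0.3957)/(1 + 0.3957) ≈ 0.433.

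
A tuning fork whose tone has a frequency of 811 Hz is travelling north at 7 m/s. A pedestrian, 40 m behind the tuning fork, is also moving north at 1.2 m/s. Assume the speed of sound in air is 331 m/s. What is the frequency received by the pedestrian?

The pedestrian is behind, so the tuning fork is moving away from it while the pedestrian is moving toward the tuning fork.
With source receding and observer approaching, f' = f · (v + v_o)/(v + v_s).
f' = 811 × (331 + 1.2)/(331 + 7) = 811 × 332.2/338 ≈ 797 Hz.

797 Hz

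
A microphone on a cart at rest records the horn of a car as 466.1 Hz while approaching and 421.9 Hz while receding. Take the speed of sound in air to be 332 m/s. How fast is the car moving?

f₁/f₂ = (v + v_s)/(v − v_s), so v_s = v · (f₁ − f₂)/(f₁ + f₂).
v_s = 332 × (466.1 − 421.9)/(466.1 + 421.9) = 332 × 44.2/888.0 ≈ 16.5 m/s.

16.5 m/s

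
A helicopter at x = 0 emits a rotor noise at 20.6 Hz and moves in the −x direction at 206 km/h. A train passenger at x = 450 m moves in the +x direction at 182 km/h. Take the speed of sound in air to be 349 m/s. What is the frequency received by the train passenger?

15.1 Hz

206 km/h = 57.22 m/s; 182 km/h = 50.56 m/s.
The observer lies on the +x side, so the source is heading away from the observer and the observer is heading away from the source.
With source receding and observer receding, f' = f · (v − v_o)/(v + v_s).
f' = 20.6 × (349 − 50.56)/(349 + 57.22) = 20.6 × 298.44/406.22 ≈ 15.1 Hz.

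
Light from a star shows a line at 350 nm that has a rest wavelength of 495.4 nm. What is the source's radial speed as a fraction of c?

λ'/λ₀ = 0.7065 < 1 (blueshift), so the source is approaching.
λ'/λ₀ = √((1 − β)/(1 + β)) for an approaching source ⇒ β = (1 − r²)/(1 + r²) with r = λ'/λ₀.
β = (1 − 0.4991)/(1 + 0.4991) ≈ 0.334.

0.334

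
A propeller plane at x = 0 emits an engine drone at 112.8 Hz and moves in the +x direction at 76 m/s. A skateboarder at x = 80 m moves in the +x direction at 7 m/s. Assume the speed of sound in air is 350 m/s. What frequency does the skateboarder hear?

The observer lies on the +x side, so the source is heading toward the observer and the observer is heading away from the source.
General Doppler shift: f' = f · (v − v_o)/(v − v_s).
f' = 112.8 × (350 − 7)/(350 − 76) = 112.8 × 343/274 ≈ 141 Hz.

141 Hz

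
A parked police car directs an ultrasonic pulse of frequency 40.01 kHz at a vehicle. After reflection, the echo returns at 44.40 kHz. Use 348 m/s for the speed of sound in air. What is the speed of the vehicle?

Double Doppler shift off a moving reflector: f₂ = f₀ · (v + u)/(v − u) (u > 0 toward emitter).
Rearranging, u = v · (f₂ − f₀)/(f₂ + f₀) = 348 × 4.39/84.41 ≈ 18.1 m/s.
So the vehicle is moving at 18.1 m/s toward the emitter.

18.1 m/s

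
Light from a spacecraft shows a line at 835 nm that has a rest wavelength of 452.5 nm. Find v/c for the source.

λ'/λ₀ = 1.8453 > 1 (redshift), so the source is receding.
λ'/λ₀ = √((1 + β)/(1 − β)) for a receding source ⇒ β = (r² − 1)/(r² + 1) with r = λ'/λ₀.
β = (3.4051 − 1)/(3.4051 + 1) ≈ 0.546.

0.546c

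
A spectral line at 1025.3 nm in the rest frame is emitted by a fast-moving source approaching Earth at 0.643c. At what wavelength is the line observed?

Relativistic Doppler for wavelength: λ' = λ₀ · √((1 − β)/(1 + β)).
λ' = 1025.3 × √(0.3570/1.6430) = 1025.3 × 0.46614 ≈ 477.9 nm.

477.9 nm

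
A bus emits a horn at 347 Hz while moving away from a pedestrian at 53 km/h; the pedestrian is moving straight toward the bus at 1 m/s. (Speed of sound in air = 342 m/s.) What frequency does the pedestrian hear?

334 Hz

53 km/h = 14.72 m/s.
General Doppler shift: f' = f · (v + v_o)/(v + v_s).
f' = 347 × (342 + 1)/(342 + 14.72) = 347 × 343/356.72 ≈ 334 Hz.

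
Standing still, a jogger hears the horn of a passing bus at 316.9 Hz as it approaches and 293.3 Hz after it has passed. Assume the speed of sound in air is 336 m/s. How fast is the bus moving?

13.0 m/s

f₁/f₂ = (v + v_s)/(v − v_s), so v_s = v · (f₁ − f₂)/(f₁ + f₂).
v_s = 336 × (316.9 − 293.3)/(316.9 + 293.3) = 336 × 23.6/610.2 ≈ 13.0 m/s.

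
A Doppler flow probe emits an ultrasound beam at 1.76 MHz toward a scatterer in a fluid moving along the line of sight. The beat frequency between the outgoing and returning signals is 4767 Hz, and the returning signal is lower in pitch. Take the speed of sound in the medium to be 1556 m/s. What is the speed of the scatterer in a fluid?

2.11 m/s

Double Doppler shift off a moving reflector: f₂ = f₀ · (v + u)/(v − u) (u > 0 toward emitter).
Returning signal is lower, so f₂ = f₀ − Δf = 1760000 − 4767 = 1755233 Hz.
Rearranging, u = v · (f₂ − f₀)/(f₂ + f₀) = 1556 × -4767/3515233 ≈ -2.11 m/s.
So the scatterer in a fluid is moving at 2.11 m/s away from the emitter.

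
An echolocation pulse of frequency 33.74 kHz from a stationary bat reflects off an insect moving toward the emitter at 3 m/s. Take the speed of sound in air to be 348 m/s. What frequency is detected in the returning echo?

34.3 kHz

At the insect (a moving observer), f₁ = f₀ · (v + u)/v = 33.74 × 351/348 ≈ 34.0 kHz.
The reflection then acts as a moving source: f₂ = f₁ · v/(v − u) ≈ 34.3 kHz.
Equivalently f₂ = f₀ · (v + u)/(v − u).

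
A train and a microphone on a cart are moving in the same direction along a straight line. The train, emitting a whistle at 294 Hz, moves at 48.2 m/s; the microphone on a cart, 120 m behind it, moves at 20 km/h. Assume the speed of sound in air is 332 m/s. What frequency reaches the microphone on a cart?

261 Hz

20 km/h = 5.556 m/s.
The microphone on a cart is behind, so the train is moving away from it while the microphone on a cart is moving toward the train.
Both move, so f' = f · (v + v_o)/(v + v_s).
f' = 294 × (332 + 5.556)/(332 + 48.2) = 294 × 337.56/380.2 ≈ 261 Hz.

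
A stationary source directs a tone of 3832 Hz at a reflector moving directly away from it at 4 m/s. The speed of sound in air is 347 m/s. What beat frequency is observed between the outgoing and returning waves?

87 Hz

The reflector first receives the wave as a moving observer: f₁ = f₀ · (v − u)/v = 3832 × (347 − 4)/347 ≈ 3787.8 Hz.
The reflection then acts as a moving source: f₂ = f₁ · v/(v + u) ≈ 3744.7 Hz.
Equivalently f₂ = f₀ · (v − u)/(v + u).
Beat frequency: |f₂ − f₀| = 2u·f₀/(v + u) = 2 × 4 × 3832/351 ≈ 87 Hz.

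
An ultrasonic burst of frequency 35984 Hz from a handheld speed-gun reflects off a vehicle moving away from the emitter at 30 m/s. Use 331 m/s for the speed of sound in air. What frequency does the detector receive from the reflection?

The vehicle first receives the wave as a moving observer: f₁ = f₀ · (v − u)/v = 35984 × (331 − 30)/331 ≈ 32723 Hz.
On reflection it acts as a source moving away from the stationary detector: f₂ = f₁ · v/(v + u) = 32723 × 331/361 ≈ 30003 Hz.

30003 Hz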